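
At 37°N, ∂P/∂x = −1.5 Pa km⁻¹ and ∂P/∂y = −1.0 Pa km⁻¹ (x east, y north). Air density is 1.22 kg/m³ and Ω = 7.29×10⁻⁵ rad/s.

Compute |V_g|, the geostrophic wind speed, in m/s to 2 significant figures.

17 m/s

Coriolis parameter at 37°N:
f = 2Ω sin φ = 2 × 7.29×10⁻⁵ × sin 37° = 8.77×10⁻⁵ s⁻¹
Component geostrophic relations (x east, y north):
u_g = −(1/(fρ)) ∂P/∂y,  v_g = (1/(fρ)) ∂P/∂x
u_g = −(−1.0×10⁻³)/(8.77×10⁻⁵ × 1.22) = 9.34 m/s;  v_g = (−1.5×10⁻³)/(8.77×10⁻⁵ × 1.22) = −14.0 m/s
|V_g| = √(u_g² + v_g²) = 16.8 m/s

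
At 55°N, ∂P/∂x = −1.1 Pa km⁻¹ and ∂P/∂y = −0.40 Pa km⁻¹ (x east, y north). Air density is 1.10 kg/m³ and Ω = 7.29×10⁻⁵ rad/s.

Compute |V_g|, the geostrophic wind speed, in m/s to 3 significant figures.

8.91 m/s

Coriolis parameter at 55°N:
f = 2Ω sin φ = 2 × 7.29×10⁻⁵ × sin 55° = 1.19×10⁻⁴ s⁻¹
Component geostrophic relations (x east, y north):
u_g = −(1/(fρ)) ∂P/∂y,  v_g = (1/(fρ)) ∂P/∂x
u_g = −(−0.40×10⁻³)/(1.19×10⁻⁴ × 1.10) = 3.04 m/s;  v_g = (−1.1×10⁻³)/(1.19×10⁻⁴ × 1.10) = −8.37 m/s
|V_g| = √(u_g² + v_g²) = 8.91 m/s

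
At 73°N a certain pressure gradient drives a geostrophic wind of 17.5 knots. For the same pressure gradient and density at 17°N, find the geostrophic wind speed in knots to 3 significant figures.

57.2 knots

With the same pressure gradient and density, V_g ∝ 1/f ∝ 1/sin φ.
V₂ = V₁ · sin φ₁ / sin φ₂ = 17.5 × sin 73° / sin 17°
V₂ = 17.5 × 0.9563/0.2924 = 57.2 knots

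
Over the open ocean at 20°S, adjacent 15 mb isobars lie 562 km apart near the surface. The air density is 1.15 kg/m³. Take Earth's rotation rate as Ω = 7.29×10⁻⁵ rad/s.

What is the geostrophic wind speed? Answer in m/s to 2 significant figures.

Coriolis parameter at 20°S:
f = 2Ω sin φ = 2 × 7.29×10⁻⁵ × sin 20° = 4.99×10⁻⁵ s⁻¹
Pressure gradient: |∂P/∂n| = 1500 Pa / 562000 m = 2.67×10⁻³ Pa/m
Geostrophic balance (pressure-gradient force = Coriolis force):
V_g = (1/(fρ)) |∂P/∂n| = 2.67×10⁻³ / (4.99×10⁻⁵ × 1.15) = 46.5 m/s

47 m/s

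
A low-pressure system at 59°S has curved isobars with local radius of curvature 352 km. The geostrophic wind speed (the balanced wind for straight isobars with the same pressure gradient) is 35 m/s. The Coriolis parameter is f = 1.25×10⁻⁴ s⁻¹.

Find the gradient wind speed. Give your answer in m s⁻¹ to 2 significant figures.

23 m s⁻¹

Around a low, centrifugal force acts outward with Coriolis, so pressure-gradient force balances both:
(1/ρ)|∂P/∂n| = fV + V²/R  →  V² + fR·V − fR·V_g = 0
With fR = 1.25×10⁻⁴ × 352×10³ m = 44.0 m/s:
V = [−fR + √((fR)² + 4 fR V_g)]/2 = [−44.0 + √(44.0² + 4×44.0×35)]/2 = 23 m/s
Subgeostrophic (V < V_g = 35 m/s), as expected around a low.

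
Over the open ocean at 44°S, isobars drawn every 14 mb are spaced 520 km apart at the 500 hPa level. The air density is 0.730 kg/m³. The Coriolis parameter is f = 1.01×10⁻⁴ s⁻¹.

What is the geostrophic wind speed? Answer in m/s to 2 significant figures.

37 m/s

Pressure gradient: |∂P/∂n| = 1400 Pa / 520000 m = 2.69×10⁻³ Pa/m
Geostrophic balance (pressure-gradient force = Coriolis force):
V_g = (1/(fρ)) |∂P/∂n| = 2.69×10⁻³ / (1.01×10⁻⁴ × 0.730) = 36.5 m/s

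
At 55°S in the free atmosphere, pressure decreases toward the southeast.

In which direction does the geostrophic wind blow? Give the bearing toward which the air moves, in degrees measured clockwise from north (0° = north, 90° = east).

045°

The pressure-gradient force points toward the southeast (bearing 135°).
Geostrophic balance: in the Southern Hemisphere the Coriolis force deflects motion to the left, so the geostrophic wind blows 90° to the left of the pressure-gradient force (low pressure on the right).
Rotating 135° by 90° counterclockwise gives 045° — the wind blows toward the northeast.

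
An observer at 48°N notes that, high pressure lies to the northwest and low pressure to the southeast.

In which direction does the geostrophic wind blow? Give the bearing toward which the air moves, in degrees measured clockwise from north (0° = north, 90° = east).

225°

The pressure-gradient force points toward the southeast (bearing 135°).
Geostrophic balance: in the Northern Hemisphere the Coriolis force deflects motion to the right, so the geostrophic wind blows 90° to the right of the pressure-gradient force (low pressure on the left).
Rotating 135° by 90° clockwise gives 225° — the wind blows toward the southwest.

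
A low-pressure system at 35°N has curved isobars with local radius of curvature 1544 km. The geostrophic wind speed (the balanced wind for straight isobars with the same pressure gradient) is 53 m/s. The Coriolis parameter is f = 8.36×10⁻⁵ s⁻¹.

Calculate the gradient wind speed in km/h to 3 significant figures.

Around a low, centrifugal force acts outward with Coriolis, so pressure-gradient force balances both:
(1/ρ)|∂P/∂n| = fV + V²/R  →  V² + fR·V − fR·V_g = 0
With fR = 8.36×10⁻⁵ × 1544×10³ m = 129 m/s:
V = [−fR + √((fR)² + 4 fR V_g)]/2 = [−129 + √(129² + 4×129×53)]/2 = 40.4 m/s
Subgeostrophic (V < V_g = 53 m/s), as expected around a low.
Converting: 40.4 m/s × 3.6 = 145 km/h

145 km/h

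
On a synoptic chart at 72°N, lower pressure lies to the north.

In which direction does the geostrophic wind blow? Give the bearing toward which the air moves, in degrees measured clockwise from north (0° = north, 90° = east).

090°

The pressure-gradient force points toward the north (bearing 000°).
Geostrophic balance: in the Northern Hemisphere the Coriolis force deflects motion to the right, so the geostrophic wind blows 90° to the right of the pressure-gradient force (low pressure on the left).
Rotating 000° by 90° clockwise gives 090° — the wind blows toward the east.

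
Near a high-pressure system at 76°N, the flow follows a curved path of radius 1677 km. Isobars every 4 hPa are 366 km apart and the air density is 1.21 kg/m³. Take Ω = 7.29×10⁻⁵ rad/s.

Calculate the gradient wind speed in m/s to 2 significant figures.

Coriolis parameter at 76°N:
f = 2Ω sin φ = 2 × 7.29×10⁻⁵ × sin 76° = 1.41×10⁻⁴ s⁻¹
Pressure gradient: |∂P/∂n| = 400 Pa / 366000 m = 1.09×10⁻³ Pa/m
Geostrophic speed: V_g = |∂P/∂n|/(fρ) = 1.09×10⁻³/(1.41×10⁻⁴ × 1.21) = 6.38 m/s
Around a high, pressure-gradient force acts outward with centrifugal, so Coriolis balances both:
fV = (1/ρ)|∂P/∂n| + V²/R  →  V² − fR·V + fR·V_g = 0
With fR = 1.41×10⁻⁴ × 1677×10³ m = 237 m/s:
V = [fR − √((fR)² − 4 fR V_g)]/2 = [237 − √(237² − 4×237×6.38)]/2 = 6.57 m/s
Supergeostrophic (V > V_g = 6.38 m/s), as expected around a high.

6.6 m/s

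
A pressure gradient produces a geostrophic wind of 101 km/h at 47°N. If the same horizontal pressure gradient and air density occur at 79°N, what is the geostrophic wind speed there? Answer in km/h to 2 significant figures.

75 km/h

With the same pressure gradient and density, V_g ∝ 1/f ∝ 1/sin φ.
V₂ = V₁ · sin φ₁ / sin φ₂ = 101 × sin 47° / sin 79°
V₂ = 101 × 0.7314/0.9816 = 75 km/h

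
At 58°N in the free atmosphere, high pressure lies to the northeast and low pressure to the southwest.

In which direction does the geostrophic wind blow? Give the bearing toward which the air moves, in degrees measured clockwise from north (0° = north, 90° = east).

The pressure-gradient force points toward the southwest (bearing 225°).
Geostrophic balance: in the Northern Hemisphere the Coriolis force deflects motion to the right, so the geostrophic wind blows 90° to the right of the pressure-gradient force (low pressure on the left).
Rotating 225° by 90° clockwise gives 315° — the wind blows toward the northwest.

315°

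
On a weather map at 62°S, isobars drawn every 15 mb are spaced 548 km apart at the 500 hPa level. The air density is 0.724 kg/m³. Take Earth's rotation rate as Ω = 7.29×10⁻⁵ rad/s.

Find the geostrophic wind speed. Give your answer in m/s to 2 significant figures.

29 m/s

Coriolis parameter at 62°S:
f = 2Ω sin φ = 2 × 7.29×10⁻⁵ × sin 62° = 1.29×10⁻⁴ s⁻¹
Pressure gradient: |∂P/∂n| = 1500 Pa / 548000 m = 2.74×10⁻³ Pa/m
Geostrophic balance (pressure-gradient force = Coriolis force):
V_g = (1/(fρ)) |∂P/∂n| = 2.74×10⁻³ / (1.29×10⁻⁴ × 0.724) = 29.4 m/s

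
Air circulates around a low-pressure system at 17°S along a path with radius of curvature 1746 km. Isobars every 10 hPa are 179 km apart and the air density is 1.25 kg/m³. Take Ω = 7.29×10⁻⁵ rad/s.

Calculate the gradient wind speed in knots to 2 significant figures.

110 knots

Coriolis parameter at 17°S:
f = 2Ω sin φ = 2 × 7.29×10⁻⁵ × sin 17° = 4.26×10⁻⁵ s⁻¹
Pressure gradient: |∂P/∂n| = 1000 Pa / 179000 m = 5.59×10⁻³ Pa/m
Geostrophic speed: V_g = |∂P/∂n|/(fρ) = 5.59×10⁻³/(4.26×10⁻⁵ × 1.25) = 105 m/s
Around a low, centrifugal force acts outward with Coriolis, so pressure-gradient force balances both:
(1/ρ)|∂P/∂n| = fV + V²/R  →  V² + fR·V − fR·V_g = 0
With fR = 4.26×10⁻⁵ × 1746×10³ m = 74.4 m/s:
V = [−fR + √((fR)² + 4 fR V_g)]/2 = [−74.4 + √(74.4² + 4×74.4×105)]/2 = 58.6 m/s
Subgeostrophic (V < V_g = 105 m/s), as expected around a low.
Converting: 58.6 m/s × 1.944 = 110 knots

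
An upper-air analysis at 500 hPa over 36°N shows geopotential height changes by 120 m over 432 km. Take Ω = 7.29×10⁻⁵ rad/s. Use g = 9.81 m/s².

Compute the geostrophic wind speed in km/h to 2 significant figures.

110 km/h

Coriolis parameter at 36°N:
f = 2Ω sin φ = 2 × 7.29×10⁻⁵ × sin 36° = 8.57×10⁻⁵ s⁻¹
Height gradient: |∂Z/∂n| = 120 m / 432000 m = 2.78×10⁻⁴
On a pressure surface, geostrophic balance gives V_g = (g/f)|∂Z/∂n|:
V_g = 9.81 × 2.78×10⁻⁴ / 8.57×10⁻⁵ = 31.8 m/s
Converting: 31.8 m/s × 3.6 = 110 km/h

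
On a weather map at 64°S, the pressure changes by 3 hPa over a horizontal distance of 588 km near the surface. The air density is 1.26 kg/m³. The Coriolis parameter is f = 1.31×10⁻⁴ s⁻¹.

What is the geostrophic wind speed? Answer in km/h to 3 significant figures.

Pressure gradient: |∂P/∂n| = 300 Pa / 588000 m = 5.10×10⁻⁴ Pa/m
Geostrophic balance (pressure-gradient force = Coriolis force):
V_g = (1/(fρ)) |∂P/∂n| = 5.10×10⁻⁴ / (1.31×10⁻⁴ × 1.26) = 3.09 m/s
Converting: 3.09 m/s × 3.6 = 11.1 km/h

11.1 km/h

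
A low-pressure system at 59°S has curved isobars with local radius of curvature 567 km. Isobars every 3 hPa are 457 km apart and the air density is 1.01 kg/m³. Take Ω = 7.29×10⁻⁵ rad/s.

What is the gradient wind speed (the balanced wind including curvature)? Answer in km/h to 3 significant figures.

Coriolis parameter at 59°S:
f = 2Ω sin φ = 2 × 7.29×10⁻⁵ × sin 59° = 1.25×10⁻⁴ s⁻¹
Pressure gradient: |∂P/∂n| = 300 Pa / 457000 m = 6.56×10⁻⁴ Pa/m
Geostrophic speed: V_g = |∂P/∂n|/(fρ) = 6.56×10⁻⁴/(1.25×10⁻⁴ × 1.01) = 5.20 m/s
Around a low, centrifugal force acts outward with Coriolis, so pressure-gradient force balances both:
(1/ρ)|∂P/∂n| = fV + V²/R  →  V² + fR·V − fR·V_g = 0
With fR = 1.25×10⁻⁴ × 567×10³ m = 70.9 m/s:
V = [−fR + √((fR)² + 4 fR V_g)]/2 = [−70.9 + √(70.9² + 4×70.9×5.2)]/2 = 4.87 m/s
Subgeostrophic (V < V_g = 5.2 m/s), as expected around a low.
Converting: 4.87 m/s × 3.6 = 17.5 km/h

17.5 km/h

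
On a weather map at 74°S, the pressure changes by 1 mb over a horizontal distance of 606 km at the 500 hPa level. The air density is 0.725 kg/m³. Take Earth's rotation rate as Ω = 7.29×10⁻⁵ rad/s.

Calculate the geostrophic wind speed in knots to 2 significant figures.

3.2 knots

Coriolis parameter at 74°S:
f = 2Ω sin φ = 2 × 7.29×10⁻⁵ × sin 74° = 1.40×10⁻⁴ s⁻¹
Pressure gradient: |∂P/∂n| = 100 Pa / 606000 m = 1.65×10⁻⁴ Pa/m
Geostrophic balance (pressure-gradient force = Coriolis force):
V_g = (1/(fρ)) |∂P/∂n| = 1.65×10⁻⁴ / (1.40×10⁻⁴ × 0.725) = 1.62 m/s
Converting: 1.62 m/s × 1.944 = 3.2 knots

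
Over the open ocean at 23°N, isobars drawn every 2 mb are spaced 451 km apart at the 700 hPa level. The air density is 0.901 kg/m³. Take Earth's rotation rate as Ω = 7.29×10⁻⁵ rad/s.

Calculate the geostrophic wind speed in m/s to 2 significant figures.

Coriolis parameter at 23°N:
f = 2Ω sin φ = 2 × 7.29×10⁻⁵ × sin 23° = 5.70×10⁻⁵ s⁻¹
Pressure gradient: |∂P/∂n| = 200 Pa / 451000 m = 4.43×10⁻⁴ Pa/m
Geostrophic balance (pressure-gradient force = Coriolis force):
V_g = (1/(fρ)) |∂P/∂n| = 4.43×10⁻⁴ / (5.70×10⁻⁵ × 0.901) = 8.64 m/s

8.6 m/s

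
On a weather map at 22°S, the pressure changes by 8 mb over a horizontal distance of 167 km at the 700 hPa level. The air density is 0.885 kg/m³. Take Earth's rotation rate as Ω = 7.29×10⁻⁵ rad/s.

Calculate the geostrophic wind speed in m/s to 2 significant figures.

99 m/s

Coriolis parameter at 22°S:
f = 2Ω sin φ = 2 × 7.29×10⁻⁵ × sin 22° = 5.46×10⁻⁵ s⁻¹
Pressure gradient: |∂P/∂n| = 800 Pa / 167000 m = 4.79×10⁻³ Pa/m
Geostrophic balance (pressure-gradient force = Coriolis force):
V_g = (1/(fρ)) |∂P/∂n| = 4.79×10⁻³ / (5.46×10⁻⁵ × 0.885) = 99.1 m/s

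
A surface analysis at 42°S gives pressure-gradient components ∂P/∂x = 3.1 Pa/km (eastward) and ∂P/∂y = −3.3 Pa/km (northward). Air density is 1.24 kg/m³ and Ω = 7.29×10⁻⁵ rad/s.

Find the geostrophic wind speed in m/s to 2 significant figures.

Coriolis parameter at 42°S:
f = 2Ω sin φ = 2 × 7.29×10⁻⁵ × sin 42° = 9.76×10⁻⁵ s⁻¹
In the Southern Hemisphere f is negative: f = −9.76×10⁻⁵ s⁻¹.
Component geostrophic relations (x east, y north):
u_g = −(1/(fρ)) ∂P/∂y,  v_g = (1/(fρ)) ∂P/∂x
u_g = −(−3.3×10⁻³)/(−9.76×10⁻⁵ × 1.24) = −27.3 m/s;  v_g = (3.1×10⁻³)/(−9.76×10⁻⁵ × 1.24) = −25.6 m/s
|V_g| = √(u_g² + v_g²) = 37.4 m/s

37 m/s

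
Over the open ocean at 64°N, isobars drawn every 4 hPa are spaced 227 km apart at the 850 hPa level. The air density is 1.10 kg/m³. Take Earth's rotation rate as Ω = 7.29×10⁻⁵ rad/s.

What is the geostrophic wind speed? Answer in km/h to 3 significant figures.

44.0 km/h

Coriolis parameter at 64°N:
f = 2Ω sin φ = 2 × 7.29×10⁻⁵ × sin 64° = 1.31×10⁻⁴ s⁻¹
Pressure gradient: |∂P/∂n| = 400 Pa / 227000 m = 1.76×10⁻³ Pa/m
Geostrophic balance (pressure-gradient force = Coriolis force):
V_g = (1/(fρ)) |∂P/∂n| = 1.76×10⁻³ / (1.31×10⁻⁴ × 1.10) = 12.2 m/s
Converting: 12.2 m/s × 3.6 = 44.0 km/h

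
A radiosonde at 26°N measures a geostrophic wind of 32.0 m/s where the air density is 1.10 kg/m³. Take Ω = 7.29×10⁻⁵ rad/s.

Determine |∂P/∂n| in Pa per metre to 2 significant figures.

2.2×10⁻³ Pa/m

Coriolis parameter at 26°N:
f = 2Ω sin φ = 2 × 7.29×10⁻⁵ × sin 26° = 6.39×10⁻⁵ s⁻¹
Geostrophic balance rearranged: |∂P/∂n| = f ρ V_g
|∂P/∂n| = 6.39×10⁻⁵ × 1.10 × 32.0 = 2.25×10⁻³ Pa/m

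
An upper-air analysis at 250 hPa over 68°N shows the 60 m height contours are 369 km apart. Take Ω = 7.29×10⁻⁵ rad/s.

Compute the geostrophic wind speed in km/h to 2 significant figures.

Coriolis parameter at 68°N:
f = 2Ω sin φ = 2 × 7.29×10⁻⁵ × sin 68° = 1.35×10⁻⁴ s⁻¹
Height gradient: |∂Z/∂n| = 60 m / 369000 m = 1.63×10⁻⁴
On a pressure surface, geostrophic balance gives V_g = (g/f)|∂Z/∂n|:
V_g = 9.81 × 1.63×10⁻⁴ / 1.35×10⁻⁴ = 11.8 m/s
Converting: 11.8 m/s × 3.6 = 42 km/h

42 km/h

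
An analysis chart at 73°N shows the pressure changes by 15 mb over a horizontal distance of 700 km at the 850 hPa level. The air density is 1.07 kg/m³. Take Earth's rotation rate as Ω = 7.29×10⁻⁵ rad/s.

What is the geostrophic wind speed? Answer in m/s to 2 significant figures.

14 m/s

Coriolis parameter at 73°N:
f = 2Ω sin φ = 2 × 7.29×10⁻⁵ × sin 73° = 1.39×10⁻⁴ s⁻¹
Pressure gradient: |∂P/∂n| = 1500 Pa / 700000 m = 2.14×10⁻³ Pa/m
Geostrophic balance (pressure-gradient force = Coriolis force):
V_g = (1/(fρ)) |∂P/∂n| = 2.14×10⁻³ / (1.39×10⁻⁴ × 1.07) = 14.4 m/s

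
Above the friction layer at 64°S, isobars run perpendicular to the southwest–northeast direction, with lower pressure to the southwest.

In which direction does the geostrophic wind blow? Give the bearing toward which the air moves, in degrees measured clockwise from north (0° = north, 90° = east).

135°

The pressure-gradient force points toward the southwest (bearing 225°).
Geostrophic balance: in the Southern Hemisphere the Coriolis force deflects motion to the left, so the geostrophic wind blows 90° to the left of the pressure-gradient force (low pressure on the right).
Rotating 225° by 90° counterclockwise gives 135° — the wind blows toward the southeast.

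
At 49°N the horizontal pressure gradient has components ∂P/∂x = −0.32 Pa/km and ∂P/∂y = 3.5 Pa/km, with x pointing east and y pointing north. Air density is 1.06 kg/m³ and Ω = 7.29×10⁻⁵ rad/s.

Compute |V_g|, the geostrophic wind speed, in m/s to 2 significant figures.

30 m/s

Coriolis parameter at 49°N:
f = 2Ω sin φ = 2 × 7.29×10⁻⁵ × sin 49° = 1.10×10⁻⁴ s⁻¹
Component geostrophic relations (x east, y north):
u_g = −(1/(fρ)) ∂P/∂y,  v_g = (1/(fρ)) ∂P/∂x
u_g = −(3.5×10⁻³)/(1.10×10⁻⁴ × 1.06) = −30.0 m/s;  v_g = (−0.32×10⁻³)/(1.10×10⁻⁴ × 1.06) = −2.74 m/s
|V_g| = √(u_g² + v_g²) = 30.1 m/s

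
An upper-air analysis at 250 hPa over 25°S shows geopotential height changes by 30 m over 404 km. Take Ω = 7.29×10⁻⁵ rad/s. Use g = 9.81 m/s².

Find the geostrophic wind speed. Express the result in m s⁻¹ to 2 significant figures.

12 m s⁻¹

Coriolis parameter at 25°S:
f = 2Ω sin φ = 2 × 7.29×10⁻⁵ × sin 25° = 6.16×10⁻⁵ s⁻¹
Height gradient: |∂Z/∂n| = 30 m / 404000 m = 7.43×10⁻⁵
On a pressure surface, geostrophic balance gives V_g = (g/f)|∂Z/∂n|:
V_g = 9.81 × 7.43×10⁻⁵ / 6.16×10⁻⁵ = 11.8 m/s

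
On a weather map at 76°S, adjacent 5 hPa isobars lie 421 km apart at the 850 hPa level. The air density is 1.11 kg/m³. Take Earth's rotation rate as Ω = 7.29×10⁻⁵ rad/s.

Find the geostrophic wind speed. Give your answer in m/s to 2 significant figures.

7.6 m/s

Coriolis parameter at 76°S:
f = 2Ω sin φ = 2 × 7.29×10⁻⁵ × sin 76° = 1.41×10⁻⁴ s⁻¹
Pressure gradient: |∂P/∂n| = 500 Pa / 421000 m = 1.19×10⁻³ Pa/m
Geostrophic balance (pressure-gradient force = Coriolis force):
V_g = (1/(fρ)) |∂P/∂n| = 1.19×10⁻³ / (1.41×10⁻⁴ × 1.11) = 7.56 m/s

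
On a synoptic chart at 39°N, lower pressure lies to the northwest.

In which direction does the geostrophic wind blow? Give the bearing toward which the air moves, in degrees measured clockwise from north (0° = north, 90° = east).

045°

The pressure-gradient force points toward the northwest (bearing 315°).
Geostrophic balance: in the Northern Hemisphere the Coriolis force deflects motion to the right, so the geostrophic wind blows 90° to the right of the pressure-gradient force (low pressure on the left).
Rotating 315° by 90° clockwise gives 045° — the wind blows toward the northeast.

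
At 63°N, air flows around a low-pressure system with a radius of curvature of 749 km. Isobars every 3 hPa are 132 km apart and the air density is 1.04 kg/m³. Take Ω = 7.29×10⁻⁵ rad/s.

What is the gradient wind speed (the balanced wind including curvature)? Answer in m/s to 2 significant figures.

15 m/s

Coriolis parameter at 63°N:
f = 2Ω sin φ = 2 × 7.29×10⁻⁵ × sin 63° = 1.30×10⁻⁴ s⁻¹
Pressure gradient: |∂P/∂n| = 300 Pa / 132000 m = 2.27×10⁻³ Pa/m
Geostrophic speed: V_g = |∂P/∂n|/(fρ) = 2.27×10⁻³/(1.30×10⁻⁴ × 1.04) = 16.8 m/s
Around a low, centrifugal force acts outward with Coriolis, so pressure-gradient force balances both:
(1/ρ)|∂P/∂n| = fV + V²/R  →  V² + fR·V − fR·V_g = 0
With fR = 1.30×10⁻⁴ × 749×10³ m = 97.3 m/s:
V = [−fR + √((fR)² + 4 fR V_g)]/2 = [−97.3 + √(97.3² + 4×97.3×16.8)]/2 = 14.6 m/s
Subgeostrophic (V < V_g = 16.8 m/s), as expected around a low.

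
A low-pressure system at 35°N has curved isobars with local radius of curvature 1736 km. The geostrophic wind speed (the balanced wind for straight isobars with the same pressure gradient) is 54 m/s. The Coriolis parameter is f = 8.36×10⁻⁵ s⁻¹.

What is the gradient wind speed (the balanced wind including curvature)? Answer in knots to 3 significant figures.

81.5 knots

Around a low, centrifugal force acts outward with Coriolis, so pressure-gradient force balances both:
(1/ρ)|∂P/∂n| = fV + V²/R  →  V² + fR·V − fR·V_g = 0
With fR = 8.36×10⁻⁵ × 1736×10³ m = 145 m/s:
V = [−fR + √((fR)² + 4 fR V_g)]/2 = [−145 + √(145² + 4×145×54)]/2 = 41.9 m/s
Subgeostrophic (V < V_g = 54 m/s), as expected around a low.
Converting: 41.9 m/s × 1.944 = 81.5 knots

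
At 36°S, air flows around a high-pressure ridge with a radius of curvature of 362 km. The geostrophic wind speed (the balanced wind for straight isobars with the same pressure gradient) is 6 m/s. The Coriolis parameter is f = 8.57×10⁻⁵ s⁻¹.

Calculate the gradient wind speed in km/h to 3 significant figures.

Around a high, pressure-gradient force acts outward with centrifugal, so Coriolis balances both:
fV = (1/ρ)|∂P/∂n| + V²/R  →  V² − fR·V + fR·V_g = 0
With fR = 8.57×10⁻⁵ × 362×10³ m = 31.0 m/s:
V = [fR − √((fR)² − 4 fR V_g)]/2 = [31.0 − √(31.0² − 4×31.0×6)]/2 = 8.13 m/s
Supergeostrophic (V > V_g = 6 m/s), as expected around a high.
Converting: 8.13 m/s × 3.6 = 29.3 km/h

29.3 km/h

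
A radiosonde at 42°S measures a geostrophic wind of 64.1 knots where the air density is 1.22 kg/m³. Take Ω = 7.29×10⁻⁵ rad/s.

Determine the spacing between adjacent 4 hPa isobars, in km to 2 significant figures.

Coriolis parameter at 42°S:
f = 2Ω sin φ = 2 × 7.29×10⁻⁵ × sin 42° = 9.76×10⁻⁵ s⁻¹
Wind speed in SI: 64.1 knots = 33.0 m/s
Geostrophic balance rearranged: |∂P/∂n| = f ρ V_g
|∂P/∂n| = 9.76×10⁻⁵ × 1.22 × 33.0 = 3.92×10⁻³ Pa/m
Isobar spacing: Δn = ΔP/|∂P/∂n| = 400 Pa / 3.92×10⁻³ Pa/m = 101914 m ≈ 100 km

100 km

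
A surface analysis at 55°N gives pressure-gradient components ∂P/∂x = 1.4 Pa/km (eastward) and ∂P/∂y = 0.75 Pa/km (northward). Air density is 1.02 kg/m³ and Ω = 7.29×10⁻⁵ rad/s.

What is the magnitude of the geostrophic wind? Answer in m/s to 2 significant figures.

13 m/s

Coriolis parameter at 55°N:
f = 2Ω sin φ = 2 × 7.29×10⁻⁵ × sin 55° = 1.19×10⁻⁴ s⁻¹
Component geostrophic relations (x east, y north):
u_g = −(1/(fρ)) ∂P/∂y,  v_g = (1/(fρ)) ∂P/∂x
u_g = −(0.75×10⁻³)/(1.19×10⁻⁴ × 1.02) = −6.16 m/s;  v_g = (1.4×10⁻³)/(1.19×10⁻⁴ × 1.02) = 11.5 m/s
|V_g| = √(u_g² + v_g²) = 13.0 m/s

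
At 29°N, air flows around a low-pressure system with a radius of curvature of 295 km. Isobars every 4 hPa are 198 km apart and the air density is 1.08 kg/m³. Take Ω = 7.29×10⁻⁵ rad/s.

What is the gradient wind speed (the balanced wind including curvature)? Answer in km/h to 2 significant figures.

Coriolis parameter at 29°N:
f = 2Ω sin φ = 2 × 7.29×10⁻⁵ × sin 29° = 7.07×10⁻⁵ s⁻¹
Pressure gradient: |∂P/∂n| = 400 Pa / 198000 m = 2.02×10⁻³ Pa/m
Geostrophic speed: V_g = |∂P/∂n|/(fρ) = 2.02×10⁻³/(7.07×10⁻⁵ × 1.08) = 26.5 m/s
Around a low, centrifugal force acts outward with Coriolis, so pressure-gradient force balances both:
(1/ρ)|∂P/∂n| = fV + V²/R  →  V² + fR·V − fR·V_g = 0
With fR = 7.07×10⁻⁵ × 295×10³ m = 20.9 m/s:
V = [−fR + √((fR)² + 4 fR V_g)]/2 = [−20.9 + √(20.9² + 4×20.9×26.5)]/2 = 15.3 m/s
Subgeostrophic (V < V_g = 26.5 m/s), as expected around a low.
Converting: 15.3 m/s × 3.6 = 55 km/h

55 km/h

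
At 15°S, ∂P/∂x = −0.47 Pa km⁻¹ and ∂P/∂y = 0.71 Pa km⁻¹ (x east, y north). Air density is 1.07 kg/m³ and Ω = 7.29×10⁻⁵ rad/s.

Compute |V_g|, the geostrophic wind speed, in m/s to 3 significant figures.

Coriolis parameter at 15°S:
f = 2Ω sin φ = 2 × 7.29×10⁻⁵ × sin 15° = 3.77×10⁻⁵ s⁻¹
In the Southern Hemisphere f is negative: f = −3.77×10⁻⁵ s⁻¹.
Component geostrophic relations (x east, y north):
u_g = −(1/(fρ)) ∂P/∂y,  v_g = (1/(fρ)) ∂P/∂x
u_g = −(0.71×10⁻³)/(−3.77×10⁻⁵ × 1.07) = 17.6 m/s;  v_g = (−0.47×10⁻³)/(−3.77×10⁻⁵ × 1.07) = 11.6 m/s
|V_g| = √(u_g² + v_g²) = 21.1 m/s

21.1 m/s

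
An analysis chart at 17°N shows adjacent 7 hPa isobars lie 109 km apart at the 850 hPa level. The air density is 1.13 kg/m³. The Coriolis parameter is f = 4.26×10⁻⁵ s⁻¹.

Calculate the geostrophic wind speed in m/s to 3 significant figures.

Pressure gradient: |∂P/∂n| = 700 Pa / 109000 m = 6.42×10⁻³ Pa/m
Geostrophic balance (pressure-gradient force = Coriolis force):
V_g = (1/(fρ)) |∂P/∂n| = 6.42×10⁻³ / (4.26×10⁻⁵ × 1.13) = 133 m/s

133 m/s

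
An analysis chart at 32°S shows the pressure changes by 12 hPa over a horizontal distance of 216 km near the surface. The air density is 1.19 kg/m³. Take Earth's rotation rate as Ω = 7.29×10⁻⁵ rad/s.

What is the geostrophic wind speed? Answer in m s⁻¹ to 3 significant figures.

Coriolis parameter at 32°S:
f = 2Ω sin φ = 2 × 7.29×10⁻⁵ × sin 32° = 7.73×10⁻⁵ s⁻¹
Pressure gradient: |∂P/∂n| = 1200 Pa / 216000 m = 5.56×10⁻³ Pa/m
Geostrophic balance (pressure-gradient force = Coriolis force):
V_g = (1/(fρ)) |∂P/∂n| = 5.56×10⁻³ / (7.73×10⁻⁵ × 1.19) = 60.4 m/s

60.4 m s⁻¹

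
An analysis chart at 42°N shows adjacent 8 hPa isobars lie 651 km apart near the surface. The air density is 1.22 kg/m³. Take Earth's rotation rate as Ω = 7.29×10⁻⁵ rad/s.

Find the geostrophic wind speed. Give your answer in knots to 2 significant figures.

Coriolis parameter at 42°N:
f = 2Ω sin φ = 2 × 7.29×10⁻⁵ × sin 42° = 9.76×10⁻⁵ s⁻¹
Pressure gradient: |∂P/∂n| = 800 Pa / 651000 m = 1.23×10⁻³ Pa/m
Geostrophic balance (pressure-gradient force = Coriolis force):
V_g = (1/(fρ)) |∂P/∂n| = 1.23×10⁻³ / (9.76×10⁻⁵ × 1.22) = 10.3 m/s
Converting: 10.3 m/s × 1.944 = 20 knots

20 knots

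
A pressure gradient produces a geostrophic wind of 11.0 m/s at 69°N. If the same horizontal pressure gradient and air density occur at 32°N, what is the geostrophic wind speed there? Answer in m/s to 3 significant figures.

19.4 m/s

With the same pressure gradient and density, V_g ∝ 1/f ∝ 1/sin φ.
V₂ = V₁ · sin φ₁ / sin φ₂ = 11.0 × sin 69° / sin 32°
V₂ = 11.0 × 0.9336/0.5299 = 19.4 m/s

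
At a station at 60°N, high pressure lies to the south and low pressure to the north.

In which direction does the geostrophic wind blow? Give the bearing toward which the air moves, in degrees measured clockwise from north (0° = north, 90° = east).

090°

The pressure-gradient force points toward the north (bearing 000°).
Geostrophic balance: in the Northern Hemisphere the Coriolis force deflects motion to the right, so the geostrophic wind blows 90° to the right of the pressure-gradient force (low pressure on the left).
Rotating 000° by 90° clockwise gives 090° — the wind blows toward the east.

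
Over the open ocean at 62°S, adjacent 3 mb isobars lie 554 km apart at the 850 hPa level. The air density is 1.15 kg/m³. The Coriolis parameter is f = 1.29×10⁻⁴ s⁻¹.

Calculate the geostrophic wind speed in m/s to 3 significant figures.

3.65 m/s

Pressure gradient: |∂P/∂n| = 300 Pa / 554000 m = 5.42×10⁻⁴ Pa/m
Geostrophic balance (pressure-gradient force = Coriolis force):
V_g = (1/(fρ)) |∂P/∂n| = 5.42×10⁻⁴ / (1.29×10⁻⁴ × 1.15) = 3.65 m/s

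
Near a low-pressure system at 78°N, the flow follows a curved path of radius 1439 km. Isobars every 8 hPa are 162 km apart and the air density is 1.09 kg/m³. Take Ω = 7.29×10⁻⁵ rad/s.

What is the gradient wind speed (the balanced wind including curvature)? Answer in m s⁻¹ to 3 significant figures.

28.0 m s⁻¹

Coriolis parameter at 78°N:
f = 2Ω sin φ = 2 × 7.29×10⁻⁵ × sin 78° = 1.43×10⁻⁴ s⁻¹
Pressure gradient: |∂P/∂n| = 800 Pa / 162000 m = 4.94×10⁻³ Pa/m
Geostrophic speed: V_g = |∂P/∂n|/(fρ) = 4.94×10⁻³/(1.43×10⁻⁴ × 1.09) = 31.8 m/s
Around a low, centrifugal force acts outward with Coriolis, so pressure-gradient force balances both:
(1/ρ)|∂P/∂n| = fV + V²/R  →  V² + fR·V − fR·V_g = 0
With fR = 1.43×10⁻⁴ × 1439×10³ m = 205 m/s:
V = [−fR + √((fR)² + 4 fR V_g)]/2 = [−205 + √(205² + 4×205×31.8)]/2 = 28 m/s
Subgeostrophic (V < V_g = 31.8 m/s), as expected around a low.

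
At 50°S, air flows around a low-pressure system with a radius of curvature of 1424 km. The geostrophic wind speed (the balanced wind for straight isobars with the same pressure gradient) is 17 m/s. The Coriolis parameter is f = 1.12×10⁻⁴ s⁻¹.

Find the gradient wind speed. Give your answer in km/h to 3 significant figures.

55.8 km/h

Around a low, centrifugal force acts outward with Coriolis, so pressure-gradient force balances both:
(1/ρ)|∂P/∂n| = fV + V²/R  →  V² + fR·V − fR·V_g = 0
With fR = 1.12×10⁻⁴ × 1424×10³ m = 159 m/s:
V = [−fR + √((fR)² + 4 fR V_g)]/2 = [−159 + √(159² + 4×159×17)]/2 = 15.5 m/s
Subgeostrophic (V < V_g = 17 m/s), as expected around a low.
Converting: 15.5 m/s × 3.6 = 55.8 km/h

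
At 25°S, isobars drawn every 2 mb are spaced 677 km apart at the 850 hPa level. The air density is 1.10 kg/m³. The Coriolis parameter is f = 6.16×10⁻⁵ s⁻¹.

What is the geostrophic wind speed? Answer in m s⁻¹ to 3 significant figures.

4.36 m s⁻¹

Pressure gradient: |∂P/∂n| = 200 Pa / 677000 m = 2.95×10⁻⁴ Pa/m
Geostrophic balance (pressure-gradient force = Coriolis force):
V_g = (1/(fρ)) |∂P/∂n| = 2.95×10⁻⁴ / (6.16×10⁻⁵ × 1.10) = 4.36 m/s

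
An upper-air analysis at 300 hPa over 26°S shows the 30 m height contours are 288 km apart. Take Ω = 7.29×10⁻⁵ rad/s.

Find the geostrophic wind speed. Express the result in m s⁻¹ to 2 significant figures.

16 m s⁻¹

Coriolis parameter at 26°S:
f = 2Ω sin φ = 2 × 7.29×10⁻⁵ × sin 26° = 6.39×10⁻⁵ s⁻¹
Height gradient: |∂Z/∂n| = 30 m / 288000 m = 1.04×10⁻⁴
On a pressure surface, geostrophic balance gives V_g = (g/f)|∂Z/∂n|:
V_g = 9.81 × 1.04×10⁻⁴ / 6.39×10⁻⁵ = 16.0 m/s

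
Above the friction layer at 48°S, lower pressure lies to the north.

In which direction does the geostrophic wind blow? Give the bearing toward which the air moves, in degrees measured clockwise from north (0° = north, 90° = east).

The pressure-gradient force points toward the north (bearing 000°).
Geostrophic balance: in the Southern Hemisphere the Coriolis force deflects motion to the left, so the geostrophic wind blows 90° to the left of the pressure-gradient force (low pressure on the right).
Rotating 000° by 90° counterclockwise gives 270° — the wind blows toward the west.

270°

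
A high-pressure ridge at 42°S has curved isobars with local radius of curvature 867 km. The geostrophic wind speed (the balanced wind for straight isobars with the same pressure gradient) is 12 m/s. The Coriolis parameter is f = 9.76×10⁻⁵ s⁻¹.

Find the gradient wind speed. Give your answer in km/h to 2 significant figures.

Around a high, pressure-gradient force acts outward with centrifugal, so Coriolis balances both:
fV = (1/ρ)|∂P/∂n| + V²/R  →  V² − fR·V + fR·V_g = 0
With fR = 9.76×10⁻⁵ × 867×10³ m = 84.6 m/s:
V = [fR − √((fR)² − 4 fR V_g)]/2 = [84.6 − √(84.6² − 4×84.6×12)]/2 = 14.5 m/s
Supergeostrophic (V > V_g = 12 m/s), as expected around a high.
Converting: 14.5 m/s × 3.6 = 52 km/h

52 km/h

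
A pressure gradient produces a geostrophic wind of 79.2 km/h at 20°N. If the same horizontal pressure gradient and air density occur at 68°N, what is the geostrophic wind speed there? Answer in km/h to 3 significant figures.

With the same pressure gradient and density, V_g ∝ 1/f ∝ 1/sin φ.
V₂ = V₁ · sin φ₁ / sin φ₂ = 79.2 × sin 20° / sin 68°
V₂ = 79.2 × 0.3420/0.9272 = 29.2 km/h

29.2 km/h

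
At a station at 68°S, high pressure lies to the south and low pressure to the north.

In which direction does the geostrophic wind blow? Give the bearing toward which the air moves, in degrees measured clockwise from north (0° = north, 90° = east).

The pressure-gradient force points toward the north (bearing 000°).
Geostrophic balance: in the Southern Hemisphere the Coriolis force deflects motion to the left, so the geostrophic wind blows 90° to the left of the pressure-gradient force (low pressure on the right).
Rotating 000° by 90° counterclockwise gives 270° — the wind blows toward the west.

270°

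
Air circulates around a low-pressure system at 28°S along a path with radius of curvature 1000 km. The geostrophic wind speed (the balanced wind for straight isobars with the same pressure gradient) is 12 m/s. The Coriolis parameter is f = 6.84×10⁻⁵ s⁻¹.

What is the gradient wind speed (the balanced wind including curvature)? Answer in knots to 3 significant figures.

Around a low, centrifugal force acts outward with Coriolis, so pressure-gradient force balances both:
(1/ρ)|∂P/∂n| = fV + V²/R  →  V² + fR·V − fR·V_g = 0
With fR = 6.84×10⁻⁵ × 1000×10³ m = 68.4 m/s:
V = [−fR + √((fR)² + 4 fR V_g)]/2 = [−68.4 + √(68.4² + 4×68.4×12)]/2 = 10.4 m/s
Subgeostrophic (V < V_g = 12 m/s), as expected around a low.
Converting: 10.4 m/s × 1.944 = 20.2 knots

20.2 knots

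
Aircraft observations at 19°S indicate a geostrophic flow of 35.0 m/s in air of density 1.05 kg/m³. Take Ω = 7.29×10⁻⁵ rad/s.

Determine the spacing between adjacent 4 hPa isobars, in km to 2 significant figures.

Coriolis parameter at 19°S:
f = 2Ω sin φ = 2 × 7.29×10⁻⁵ × sin 19° = 4.75×10⁻⁵ s⁻¹
Geostrophic balance rearranged: |∂P/∂n| = f ρ V_g
|∂P/∂n| = 4.75×10⁻⁵ × 1.05 × 35.0 = 1.74×10⁻³ Pa/m
Isobar spacing: Δn = ΔP/|∂P/∂n| = 400 Pa / 1.74×10⁻³ Pa/m = 229300 m ≈ 230 km

230 km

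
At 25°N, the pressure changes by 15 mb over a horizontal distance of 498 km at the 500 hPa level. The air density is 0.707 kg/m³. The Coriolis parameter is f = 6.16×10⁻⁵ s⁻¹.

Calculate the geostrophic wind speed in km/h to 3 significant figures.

Pressure gradient: |∂P/∂n| = 1500 Pa / 498000 m = 3.01×10⁻³ Pa/m
Geostrophic balance (pressure-gradient force = Coriolis force):
V_g = (1/(fρ)) |∂P/∂n| = 3.01×10⁻³ / (6.16×10⁻⁵ × 0.707) = 69.2 m/s
Converting: 69.2 m/s × 3.6 = 249 km/h

249 km/h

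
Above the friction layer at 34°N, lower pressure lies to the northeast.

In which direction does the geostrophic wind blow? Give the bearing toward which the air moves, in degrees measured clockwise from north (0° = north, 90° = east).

135°

The pressure-gradient force points toward the northeast (bearing 045°).
Geostrophic balance: in the Northern Hemisphere the Coriolis force deflects motion to the right, so the geostrophic wind blows 90° to the right of the pressure-gradient force (low pressure on the left).
Rotating 045° by 90° clockwise gives 135° — the wind blows toward the southeast.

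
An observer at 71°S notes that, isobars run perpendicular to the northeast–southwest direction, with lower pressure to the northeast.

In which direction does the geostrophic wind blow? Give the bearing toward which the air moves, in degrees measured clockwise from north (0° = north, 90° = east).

The pressure-gradient force points toward the northeast (bearing 045°).
Geostrophic balance: in the Southern Hemisphere the Coriolis force deflects motion to the left, so the geostrophic wind blows 90° to the left of the pressure-gradient force (low pressure on the right).
Rotating 045° by 90° counterclockwise gives 315° — the wind blows toward the northwest.

315°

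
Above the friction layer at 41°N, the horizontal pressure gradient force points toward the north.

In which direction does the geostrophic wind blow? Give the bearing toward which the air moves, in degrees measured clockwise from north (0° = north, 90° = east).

090°

The pressure-gradient force points toward the north (bearing 000°).
Geostrophic balance: in the Northern Hemisphere the Coriolis force deflects motion to the right, so the geostrophic wind blows 90° to the right of the pressure-gradient force (low pressure on the left).
Rotating 000° by 90° clockwise gives 090° — the wind blows toward the east.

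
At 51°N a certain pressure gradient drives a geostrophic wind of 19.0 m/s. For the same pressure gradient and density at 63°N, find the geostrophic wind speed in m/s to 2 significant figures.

17 m/s

With the same pressure gradient and density, V_g ∝ 1/f ∝ 1/sin φ.
V₂ = V₁ · sin φ₁ / sin φ₂ = 19.0 × sin 51° / sin 63°
V₂ = 19.0 × 0.7771/0.8910 = 17 m/s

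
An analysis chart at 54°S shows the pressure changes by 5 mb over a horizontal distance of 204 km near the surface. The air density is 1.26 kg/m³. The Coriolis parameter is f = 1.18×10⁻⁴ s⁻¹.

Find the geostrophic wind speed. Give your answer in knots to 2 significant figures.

Pressure gradient: |∂P/∂n| = 500 Pa / 204000 m = 2.45×10⁻³ Pa/m
Geostrophic balance (pressure-gradient force = Coriolis force):
V_g = (1/(fρ)) |∂P/∂n| = 2.45×10⁻³ / (1.18×10⁻⁴ × 1.26) = 16.5 m/s
Converting: 16.5 m/s × 1.944 = 32 knots

32 knots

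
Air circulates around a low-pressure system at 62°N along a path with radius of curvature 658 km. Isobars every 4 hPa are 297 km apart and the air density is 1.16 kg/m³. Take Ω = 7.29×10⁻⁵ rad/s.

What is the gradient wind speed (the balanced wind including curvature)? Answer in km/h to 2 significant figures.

30 km/h

Coriolis parameter at 62°N:
f = 2Ω sin φ = 2 × 7.29×10⁻⁵ × sin 62° = 1.29×10⁻⁴ s⁻¹
Pressure gradient: |∂P/∂n| = 400 Pa / 297000 m = 1.35×10⁻³ Pa/m
Geostrophic speed: V_g = |∂P/∂n|/(fρ) = 1.35×10⁻³/(1.29×10⁻⁴ × 1.16) = 9.02 m/s
Around a low, centrifugal force acts outward with Coriolis, so pressure-gradient force balances both:
(1/ρ)|∂P/∂n| = fV + V²/R  →  V² + fR·V − fR·V_g = 0
With fR = 1.29×10⁻⁴ × 658×10³ m = 84.7 m/s:
V = [−fR + √((fR)² + 4 fR V_g)]/2 = [−84.7 + √(84.7² + 4×84.7×9.02)]/2 = 8.22 m/s
Subgeostrophic (V < V_g = 9.02 m/s), as expected around a low.
Converting: 8.22 m/s × 3.6 = 30 km/h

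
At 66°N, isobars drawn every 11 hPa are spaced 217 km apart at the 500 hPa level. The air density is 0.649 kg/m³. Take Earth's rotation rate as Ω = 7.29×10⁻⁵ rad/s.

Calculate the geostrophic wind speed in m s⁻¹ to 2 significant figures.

59 m s⁻¹

Coriolis parameter at 66°N:
f = 2Ω sin φ = 2 × 7.29×10⁻⁵ × sin 66° = 1.33×10⁻⁴ s⁻¹
Pressure gradient: |∂P/∂n| = 1100 Pa / 217000 m = 5.07×10⁻³ Pa/m
Geostrophic balance (pressure-gradient force = Coriolis force):
V_g = (1/(fρ)) |∂P/∂n| = 5.07×10⁻³ / (1.33×10⁻⁴ × 0.649) = 58.6 m/s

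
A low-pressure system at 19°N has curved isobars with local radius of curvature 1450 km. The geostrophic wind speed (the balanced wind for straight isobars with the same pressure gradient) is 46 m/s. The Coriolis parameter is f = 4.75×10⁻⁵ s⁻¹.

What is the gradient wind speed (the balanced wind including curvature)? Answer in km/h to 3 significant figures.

114 km/h

Around a low, centrifugal force acts outward with Coriolis, so pressure-gradient force balances both:
(1/ρ)|∂P/∂n| = fV + V²/R  →  V² + fR·V − fR·V_g = 0
With fR = 4.75×10⁻⁵ × 1450×10³ m = 68.9 m/s:
V = [−fR + √((fR)² + 4 fR V_g)]/2 = [−68.9 + √(68.9² + 4×68.9×46)]/2 = 31.5 m/s
Subgeostrophic (V < V_g = 46 m/s), as expected around a low.
Converting: 31.5 m/s × 3.6 = 114 km/h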